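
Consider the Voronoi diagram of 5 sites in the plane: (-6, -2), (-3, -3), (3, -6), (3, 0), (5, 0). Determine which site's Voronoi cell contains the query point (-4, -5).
Nearest site = (-3, -3)

The Voronoi cell of site s contains exactly those query points closer to s than to any other site. Compute squared distances from q = (-4, -5) to each site:
  (-3 − -4)² + (-3 − -5)² = 5
  (-6 − -4)² + (-2 − -5)² = 13
  (3 − -4)² + (-6 − -5)² = 50
  (3 − -4)² + (0 − -5)² = 74
  (5 − -4)² + (0 − -5)² = 106
Minimum is attained by (-3, -3), so q lies in its Voronoi cell.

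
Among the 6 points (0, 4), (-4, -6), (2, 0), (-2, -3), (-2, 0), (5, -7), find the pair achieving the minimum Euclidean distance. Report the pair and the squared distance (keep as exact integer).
Pair = ((-2, -3), (-2, 0)); squared distance = 9

Compute all C(6, 2) = 15 pairwise squared distances (x_i − x_j)² + (y_i − y_j)². The minimum is 9, attained by the pair ((-2, -3), (-2, 0)).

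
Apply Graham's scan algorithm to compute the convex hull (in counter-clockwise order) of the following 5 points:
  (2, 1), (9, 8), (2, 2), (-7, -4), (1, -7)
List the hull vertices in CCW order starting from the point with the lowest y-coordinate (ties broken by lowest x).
Hull (CCW) = [(1, -7), (9, 8), (-7, -4)]

Graham scan procedure:
  1. Find the pivot p₀ = point with lowest y (tie → lowest x): (1, -7).
  2. Sort the remaining points by polar angle around p₀.
  3. Walk through sorted points, maintaining a stack; pop the top while the last three entries make a non-left turn (cross product ≤ 0).
  4. Final stack is the convex hull in CCW order: (1, -7), (9, 8), (-7, -4).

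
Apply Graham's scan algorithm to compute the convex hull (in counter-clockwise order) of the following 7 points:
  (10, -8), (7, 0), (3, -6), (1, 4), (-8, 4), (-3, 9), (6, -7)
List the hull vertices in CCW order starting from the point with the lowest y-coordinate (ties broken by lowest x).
Hull (CCW) = [(10, -8), (7, 0), (-3, 9), (-8, 4), (3, -6), (6, -7)]

Graham scan procedure:
  1. Find the pivot p₀ = point with lowest y (tie → lowest x): (10, -8).
  2. Sort the remaining points by polar angle around p₀.
  3. Walk through sorted points, maintaining a stack; pop the top while the last three entries make a non-left turn (cross product ≤ 0).
  4. Final stack is the convex hull in CCW order: (10, -8), (7, 0), (-3, 9), (-8, 4), (3, -6), (6, -7).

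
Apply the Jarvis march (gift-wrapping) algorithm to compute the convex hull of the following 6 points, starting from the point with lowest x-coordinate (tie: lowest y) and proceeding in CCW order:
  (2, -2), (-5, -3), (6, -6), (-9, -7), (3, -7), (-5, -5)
Hull (CCW) = [(-9, -7), (3, -7), (6, -6), (2, -2), (-5, -3)]

Jarvis march: at each step, from the current hull vertex p, select the next vertex q as the point such that every other point lies strictly to the left of (or on) the directed line p → q. (Equivalently: for every other point r, the cross product (q − p) × (r − p) ≥ 0.)
Starting point (lowest x, tie lowest y): (-9, -7). Wrap until returning to start. Resulting hull: (-9, -7), (3, -7), (6, -6), (2, -2), (-5, -3).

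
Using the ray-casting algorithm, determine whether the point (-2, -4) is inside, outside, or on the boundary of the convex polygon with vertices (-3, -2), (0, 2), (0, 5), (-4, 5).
The point (-2, -4) lies strictly outside the polygon

Cast a horizontal ray to the right from the query point and count how many polygon edges it crosses (each edge strictly once or zero times, handled with the usual half-open convention). 
Parity of crossings → even ⇒ outside.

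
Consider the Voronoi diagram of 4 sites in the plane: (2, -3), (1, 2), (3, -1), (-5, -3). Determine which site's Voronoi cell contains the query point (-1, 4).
Nearest site = (1, 2)

The Voronoi cell of site s contains exactly those query points closer to s than to any other site. Compute squared distances from q = (-1, 4) to each site:
  (1 − -1)² + (2 − 4)² = 8
  (3 − -1)² + (-1 − 4)² = 41
  (2 − -1)² + (-3 − 4)² = 58
  (-5 − -1)² + (-3 − 4)² = 65
Minimum is attained by (1, 2), so q lies in its Voronoi cell.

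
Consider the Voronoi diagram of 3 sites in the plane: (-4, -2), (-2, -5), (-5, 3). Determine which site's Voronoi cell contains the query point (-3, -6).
Nearest site = (-2, -5)

The Voronoi cell of site s contains exactly those query points closer to s than to any other site. Compute squared distances from q = (-3, -6) to each site:
  (-2 − -3)² + (-5 − -6)² = 2
  (-4 − -3)² + (-2 − -6)² = 17
  (-5 − -3)² + (3 − -6)² = 85
Minimum is attained by (-2, -5), so q lies in its Voronoi cell.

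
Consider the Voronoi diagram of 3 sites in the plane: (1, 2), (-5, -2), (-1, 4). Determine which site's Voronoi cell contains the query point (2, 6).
Nearest site = (-1, 4)

The Voronoi cell of site s contains exactly those query points closer to s than to any other site. Compute squared distances from q = (2, 6) to each site:
  (-1 − 2)² + (4 − 6)² = 13
  (1 − 2)² + (2 − 6)² = 17
  (-5 − 2)² + (-2 − 6)² = 113
Minimum is attained by (-1, 4), so q lies in its Voronoi cell.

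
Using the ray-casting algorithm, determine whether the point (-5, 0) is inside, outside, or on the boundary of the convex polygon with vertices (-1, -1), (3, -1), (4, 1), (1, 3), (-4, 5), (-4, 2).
The point (-5, 0) lies strictly outside the polygon

Cast a horizontal ray to the right from the query point and count how many polygon edges it crosses (each edge strictly once or zero times, handled with the usual half-open convention). 
Parity of crossings → even ⇒ outside.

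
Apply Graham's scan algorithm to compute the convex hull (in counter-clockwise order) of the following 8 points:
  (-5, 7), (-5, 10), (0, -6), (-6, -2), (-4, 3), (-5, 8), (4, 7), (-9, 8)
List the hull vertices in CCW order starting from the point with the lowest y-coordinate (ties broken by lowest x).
Hull (CCW) = [(0, -6), (4, 7), (-5, 10), (-9, 8), (-6, -2)]

Graham scan procedure:
  1. Find the pivot p₀ = point with lowest y (tie → lowest x): (0, -6).
  2. Sort the remaining points by polar angle around p₀.
  3. Walk through sorted points, maintaining a stack; pop the top while the last three entries make a non-left turn (cross product ≤ 0).
  4. Final stack is the convex hull in CCW order: (0, -6), (4, 7), (-5, 10), (-9, 8), (-6, -2).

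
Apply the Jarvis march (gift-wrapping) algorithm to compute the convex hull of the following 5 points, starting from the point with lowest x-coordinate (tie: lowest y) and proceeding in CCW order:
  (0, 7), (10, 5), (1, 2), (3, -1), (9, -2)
Hull (CCW) = [(0, 7), (1, 2), (3, -1), (9, -2), (10, 5)]

Jarvis march: at each step, from the current hull vertex p, select the next vertex q as the point such that every other point lies strictly to the left of (or on) the directed line p → q. (Equivalently: for every other point r, the cross product (q − p) × (r − p) ≥ 0.)
Starting point (lowest x, tie lowest y): (0, 7). Wrap until returning to start. Resulting hull: (0, 7), (1, 2), (3, -1), (9, -2), (10, 5).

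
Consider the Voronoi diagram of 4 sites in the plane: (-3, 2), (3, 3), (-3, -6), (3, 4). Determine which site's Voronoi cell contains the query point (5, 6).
Nearest site = (3, 4)

The Voronoi cell of site s contains exactly those query points closer to s than to any other site. Compute squared distances from q = (5, 6) to each site:
  (3 − 5)² + (4 − 6)² = 8
  (3 − 5)² + (3 − 6)² = 13
  (-3 − 5)² + (2 − 6)² = 80
  (-3 − 5)² + (-6 − 6)² = 208
Minimum is attained by (3, 4), so q lies in its Voronoi cell.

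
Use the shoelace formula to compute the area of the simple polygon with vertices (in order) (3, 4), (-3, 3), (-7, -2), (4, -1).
Area = 41

Shoelace formula: Area = (1/2) |Σ_i (x_i · y_{i+1} − x_{i+1} · y_i)| (indices mod n). Compute each cross term:
  (3)(3) − (-3)(4) = 21
  (-3)(-2) − (-7)(3) = 27
  (-7)(-1) − (4)(-2) = 15
  (4)(4) − (3)(-1) = 19
Sum = 82, so (signed) Area = 82/2 = 41, |Area| = 41.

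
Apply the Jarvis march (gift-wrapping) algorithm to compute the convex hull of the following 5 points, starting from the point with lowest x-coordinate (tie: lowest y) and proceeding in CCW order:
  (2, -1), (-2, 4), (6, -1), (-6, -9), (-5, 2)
Hull (CCW) = [(-6, -9), (6, -1), (-2, 4), (-5, 2)]

Jarvis march: at each step, from the current hull vertex p, select the next vertex q as the point such that every other point lies strictly to the left of (or on) the directed line p → q. (Equivalently: for every other point r, the cross product (q − p) × (r − p) ≥ 0.)
Starting point (lowest x, tie lowest y): (-6, -9). Wrap until returning to start. Resulting hull: (-6, -9), (6, -1), (-2, 4), (-5, 2).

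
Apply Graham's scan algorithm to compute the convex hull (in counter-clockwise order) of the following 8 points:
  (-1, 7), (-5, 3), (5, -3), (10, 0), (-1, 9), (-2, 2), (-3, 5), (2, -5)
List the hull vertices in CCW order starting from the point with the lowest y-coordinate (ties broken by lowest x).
Hull (CCW) = [(2, -5), (10, 0), (-1, 9), (-5, 3)]

Graham scan procedure:
  1. Find the pivot p₀ = point with lowest y (tie → lowest x): (2, -5).
  2. Sort the remaining points by polar angle around p₀.
  3. Walk through sorted points, maintaining a stack; pop the top while the last three entries make a non-left turn (cross product ≤ 0).
  4. Final stack is the convex hull in CCW order: (2, -5), (10, 0), (-1, 9), (-5, 3).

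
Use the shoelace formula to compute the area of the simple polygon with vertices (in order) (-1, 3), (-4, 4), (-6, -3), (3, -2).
Area = 36

Shoelace formula: Area = (1/2) |Σ_i (x_i · y_{i+1} − x_{i+1} · y_i)| (indices mod n). Compute each cross term:
  (-1)(4) − (-4)(3) = 8
  (-4)(-3) − (-6)(4) = 36
  (-6)(-2) − (3)(-3) = 21
  (3)(3) − (-1)(-2) = 7
Sum = 72, so (signed) Area = 72/2 = 36, |Area| = 36.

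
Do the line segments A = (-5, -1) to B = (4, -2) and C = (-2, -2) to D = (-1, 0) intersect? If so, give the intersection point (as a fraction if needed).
Yes; intersection at (-32/19, -26/19) (t = 7/19 on AB, s = 6/19 on CD)

Parametrize AB as A + t(B − A) = (-5 + 9 t, -1 + -1 t) and CD as C + s(D − C) = (-2 + 1 s, -2 + 2 s). Solve the linear system for (t, s). Determinant = -19 ≠ 0, so a unique intersection of the containing lines exists. Solution: t = 7/19, s = 6/19 — both in [0, 1], so the segments cross. Intersection point: (-32/19, -26/19).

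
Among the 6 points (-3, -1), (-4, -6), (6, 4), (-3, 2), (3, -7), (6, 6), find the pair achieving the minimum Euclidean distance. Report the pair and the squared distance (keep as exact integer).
Pair = ((6, 4), (6, 6)); squared distance = 4

Compute all C(6, 2) = 15 pairwise squared distances (x_i − x_j)² + (y_i − y_j)². The minimum is 4, attained by the pair ((6, 4), (6, 6)).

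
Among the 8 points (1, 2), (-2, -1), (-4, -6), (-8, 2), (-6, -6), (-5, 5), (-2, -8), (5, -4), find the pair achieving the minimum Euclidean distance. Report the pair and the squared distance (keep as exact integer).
Pair = ((-4, -6), (-6, -6)); squared distance = 4

Compute all C(8, 2) = 28 pairwise squared distances (x_i − x_j)² + (y_i − y_j)². The minimum is 4, attained by the pair ((-4, -6), (-6, -6)).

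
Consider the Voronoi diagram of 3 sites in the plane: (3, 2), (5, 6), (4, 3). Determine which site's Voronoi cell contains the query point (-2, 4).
Nearest site = (3, 2)

The Voronoi cell of site s contains exactly those query points closer to s than to any other site. Compute squared distances from q = (-2, 4) to each site:
  (3 − -2)² + (2 − 4)² = 29
  (4 − -2)² + (3 − 4)² = 37
  (5 − -2)² + (6 − 4)² = 53
Minimum is attained by (3, 2), so q lies in its Voronoi cell.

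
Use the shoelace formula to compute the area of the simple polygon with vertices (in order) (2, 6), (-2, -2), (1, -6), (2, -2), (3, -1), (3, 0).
Area = 57/2

Shoelace formula: Area = (1/2) |Σ_i (x_i · y_{i+1} − x_{i+1} · y_i)| (indices mod n). Compute each cross term:
  (2)(-2) − (-2)(6) = 8
  (-2)(-6) − (1)(-2) = 14
  (1)(-2) − (2)(-6) = 10
  (2)(-1) − (3)(-2) = 4
  (3)(0) − (3)(-1) = 3
  (3)(6) − (2)(0) = 18
Sum = 57, so (signed) Area = 57/2 = 57/2, |Area| = 57/2.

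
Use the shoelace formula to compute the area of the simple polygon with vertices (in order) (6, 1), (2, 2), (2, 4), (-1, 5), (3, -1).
Area = 23/2

Shoelace formula: Area = (1/2) |Σ_i (x_i · y_{i+1} − x_{i+1} · y_i)| (indices mod n). Compute each cross term:
  (6)(2) − (2)(1) = 10
  (2)(4) − (2)(2) = 4
  (2)(5) − (-1)(4) = 14
  (-1)(-1) − (3)(5) = -14
  (3)(1) − (6)(-1) = 9
Sum = 23, so (signed) Area = 23/2 = 23/2, |Area| = 23/2.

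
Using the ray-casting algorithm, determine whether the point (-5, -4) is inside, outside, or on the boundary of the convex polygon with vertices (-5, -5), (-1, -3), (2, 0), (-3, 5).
The point (-5, -4) lies strictly outside the polygon

Cast a horizontal ray to the right from the query point and count how many polygon edges it crosses (each edge strictly once or zero times, handled with the usual half-open convention). 
Parity of crossings → even ⇒ outside.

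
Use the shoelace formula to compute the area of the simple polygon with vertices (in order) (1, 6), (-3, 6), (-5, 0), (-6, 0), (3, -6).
Area = 57

Shoelace formula: Area = (1/2) |Σ_i (x_i · y_{i+1} − x_{i+1} · y_i)| (indices mod n). Compute each cross term:
  (1)(6) − (-3)(6) = 24
  (-3)(0) − (-5)(6) = 30
  (-5)(0) − (-6)(0) = 0
  (-6)(-6) − (3)(0) = 36
  (3)(6) − (1)(-6) = 24
Sum = 114, so (signed) Area = 114/2 = 57, |Area| = 57.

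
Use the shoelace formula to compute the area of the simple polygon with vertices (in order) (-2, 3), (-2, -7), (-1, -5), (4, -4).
Area = 51/2

Shoelace formula: Area = (1/2) |Σ_i (x_i · y_{i+1} − x_{i+1} · y_i)| (indices mod n). Compute each cross term:
  (-2)(-7) − (-2)(3) = 20
  (-2)(-5) − (-1)(-7) = 3
  (-1)(-4) − (4)(-5) = 24
  (4)(3) − (-2)(-4) = 4
Sum = 51, so (signed) Area = 51/2 = 51/2, |Area| = 51/2.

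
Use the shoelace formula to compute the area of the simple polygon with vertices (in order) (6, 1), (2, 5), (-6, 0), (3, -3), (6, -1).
Area = 103/2

Shoelace formula: Area = (1/2) |Σ_i (x_i · y_{i+1} − x_{i+1} · y_i)| (indices mod n). Compute each cross term:
  (6)(5) − (2)(1) = 28
  (2)(0) − (-6)(5) = 30
  (-6)(-3) − (3)(0) = 18
  (3)(-1) − (6)(-3) = 15
  (6)(1) − (6)(-1) = 12
Sum = 103, so (signed) Area = 103/2 = 103/2, |Area| = 103/2.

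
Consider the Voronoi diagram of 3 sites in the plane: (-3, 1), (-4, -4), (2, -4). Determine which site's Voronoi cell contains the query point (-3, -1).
Nearest site = (-3, 1)

The Voronoi cell of site s contains exactly those query points closer to s than to any other site. Compute squared distances from q = (-3, -1) to each site:
  (-3 − -3)² + (1 − -1)² = 4
  (-4 − -3)² + (-4 − -1)² = 10
  (2 − -3)² + (-4 − -1)² = 34
Minimum is attained by (-3, 1), so q lies in its Voronoi cell.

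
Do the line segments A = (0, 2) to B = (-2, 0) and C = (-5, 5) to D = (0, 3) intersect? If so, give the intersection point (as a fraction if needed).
No (intersection of containing lines falls outside at least one segment)

Parametrize and solve: t = -5/14, s = 8/7. At least one of these is outside [0, 1], so the segments do not intersect.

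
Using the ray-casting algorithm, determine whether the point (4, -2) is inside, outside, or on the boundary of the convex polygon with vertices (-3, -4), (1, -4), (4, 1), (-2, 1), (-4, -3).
The point (4, -2) lies strictly outside the polygon

Cast a horizontal ray to the right from the query point and count how many polygon edges it crosses (each edge strictly once or zero times, handled with the usual half-open convention). 
Parity of crossings → even ⇒ outside.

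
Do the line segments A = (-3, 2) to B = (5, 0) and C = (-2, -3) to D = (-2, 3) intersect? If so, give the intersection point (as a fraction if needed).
Yes; intersection at (-2, 7/4) (t = 1/8 on AB, s = 19/24 on CD)

Parametrize AB as A + t(B − A) = (-3 + 8 t, 2 + -2 t) and CD as C + s(D − C) = (-2 + 0 s, -3 + 6 s). Solve the linear system for (t, s). Determinant = -48 ≠ 0, so a unique intersection of the containing lines exists. Solution: t = 1/8, s = 19/24 — both in [0, 1], so the segments cross. Intersection point: (-2, 7/4).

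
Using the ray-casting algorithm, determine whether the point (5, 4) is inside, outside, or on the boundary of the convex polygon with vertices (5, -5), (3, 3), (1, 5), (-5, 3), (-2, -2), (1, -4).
The point (5, 4) lies strictly outside the polygon

Cast a horizontal ray to the right from the query point and count how many polygon edges it crosses (each edge strictly once or zero times, handled with the usual half-open convention). 
Parity of crossings → even ⇒ outside.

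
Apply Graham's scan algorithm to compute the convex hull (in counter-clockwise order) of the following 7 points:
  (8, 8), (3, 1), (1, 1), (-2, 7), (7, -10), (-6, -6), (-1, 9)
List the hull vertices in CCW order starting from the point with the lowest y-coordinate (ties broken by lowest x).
Hull (CCW) = [(7, -10), (8, 8), (-1, 9), (-2, 7), (-6, -6)]

Graham scan procedure:
  1. Find the pivot p₀ = point with lowest y (tie → lowest x): (7, -10).
  2. Sort the remaining points by polar angle around p₀.
  3. Walk through sorted points, maintaining a stack; pop the top while the last three entries make a non-left turn (cross product ≤ 0).
  4. Final stack is the convex hull in CCW order: (7, -10), (8, 8), (-1, 9), (-2, 7), (-6, -6).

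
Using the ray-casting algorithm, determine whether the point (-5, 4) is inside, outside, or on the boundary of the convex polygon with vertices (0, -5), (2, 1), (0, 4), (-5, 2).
The point (-5, 4) lies strictly outside the polygon

Cast a horizontal ray to the right from the query point and count how many polygon edges it crosses (each edge strictly once or zero times, handled with the usual half-open convention). 
Parity of crossings → even ⇒ outside.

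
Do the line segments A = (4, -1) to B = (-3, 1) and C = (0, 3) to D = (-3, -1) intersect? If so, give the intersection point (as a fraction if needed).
Yes; intersection at (-30/17, 11/17) (t = 14/17 on AB, s = 10/17 on CD)

Parametrize AB as A + t(B − A) = (4 + -7 t, -1 + 2 t) and CD as C + s(D − C) = (0 + -3 s, 3 + -4 s). Solve the linear system for (t, s). Determinant = -34 ≠ 0, so a unique intersection of the containing lines exists. Solution: t = 14/17, s = 10/17 — both in [0, 1], so the segments cross. Intersection point: (-30/17, 11/17).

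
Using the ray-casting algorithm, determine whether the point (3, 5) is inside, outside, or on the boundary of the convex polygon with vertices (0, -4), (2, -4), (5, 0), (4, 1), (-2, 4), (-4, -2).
The point (3, 5) lies strictly outside the polygon

Cast a horizontal ray to the right from the query point and count how many polygon edges it crosses (each edge strictly once or zero times, handled with the usual half-open convention). 
Parity of crossings → even ⇒ outside.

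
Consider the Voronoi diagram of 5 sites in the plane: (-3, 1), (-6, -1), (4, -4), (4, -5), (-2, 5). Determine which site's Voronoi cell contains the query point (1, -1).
Nearest site = (4, -4)

The Voronoi cell of site s contains exactly those query points closer to s than to any other site. Compute squared distances from q = (1, -1) to each site:
  (4 − 1)² + (-4 − -1)² = 18
  (-3 − 1)² + (1 − -1)² = 20
  (4 − 1)² + (-5 − -1)² = 25
  (-2 − 1)² + (5 − -1)² = 45
  (-6 − 1)² + (-1 − -1)² = 49
Minimum is attained by (4, -4), so q lies in its Voronoi cell.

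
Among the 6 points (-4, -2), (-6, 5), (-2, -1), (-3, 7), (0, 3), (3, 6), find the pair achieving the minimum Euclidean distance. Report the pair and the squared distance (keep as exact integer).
Pair = ((-4, -2), (-2, -1)); squared distance = 5

Compute all C(6, 2) = 15 pairwise squared distances (x_i − x_j)² + (y_i − y_j)². The minimum is 5, attained by the pair ((-4, -2), (-2, -1)).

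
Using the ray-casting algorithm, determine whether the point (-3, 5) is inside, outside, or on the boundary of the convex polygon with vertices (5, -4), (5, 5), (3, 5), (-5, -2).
The point (-3, 5) lies strictly outside the polygon

Cast a horizontal ray to the right from the query point and count how many polygon edges it crosses (each edge strictly once or zero times, handled with the usual half-open convention). 
Parity of crossings → even ⇒ outside.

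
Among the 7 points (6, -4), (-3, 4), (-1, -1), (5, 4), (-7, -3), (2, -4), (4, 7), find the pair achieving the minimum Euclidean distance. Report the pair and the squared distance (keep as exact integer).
Pair = ((5, 4), (4, 7)); squared distance = 10

Compute all C(7, 2) = 21 pairwise squared distances (x_i − x_j)² + (y_i − y_j)². The minimum is 10, attained by the pair ((5, 4), (4, 7)).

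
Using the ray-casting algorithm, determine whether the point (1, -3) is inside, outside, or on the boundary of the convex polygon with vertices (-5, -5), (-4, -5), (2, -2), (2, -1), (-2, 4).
The point (1, -3) lies strictly outside the polygon

Cast a horizontal ray to the right from the query point and count how many polygon edges it crosses (each edge strictly once or zero times, handled with the usual half-open convention). 
Parity of crossings → even ⇒ outside.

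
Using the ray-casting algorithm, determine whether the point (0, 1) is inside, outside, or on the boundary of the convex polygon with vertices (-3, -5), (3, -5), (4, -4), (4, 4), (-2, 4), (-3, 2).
The point (0, 1) lies strictly inside the polygon

Cast a horizontal ray to the right from the query point and count how many polygon edges it crosses (each edge strictly once or zero times, handled with the usual half-open convention). 
Parity of crossings → odd ⇒ inside.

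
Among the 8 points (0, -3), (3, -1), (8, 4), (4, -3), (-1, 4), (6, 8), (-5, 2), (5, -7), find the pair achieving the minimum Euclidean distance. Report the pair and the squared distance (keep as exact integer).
Pair = ((3, -1), (4, -3)); squared distance = 5

Compute all C(8, 2) = 28 pairwise squared distances (x_i − x_j)² + (y_i − y_j)². The minimum is 5, attained by the pair ((3, -1), (4, -3)).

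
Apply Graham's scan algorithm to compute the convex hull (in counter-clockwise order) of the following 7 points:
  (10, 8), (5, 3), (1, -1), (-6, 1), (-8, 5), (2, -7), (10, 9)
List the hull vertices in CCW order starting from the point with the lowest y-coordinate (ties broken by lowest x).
Hull (CCW) = [(2, -7), (10, 8), (10, 9), (-8, 5), (-6, 1)]

Graham scan procedure:
  1. Find the pivot p₀ = point with lowest y (tie → lowest x): (2, -7).
  2. Sort the remaining points by polar angle around p₀.
  3. Walk through sorted points, maintaining a stack; pop the top while the last three entries make a non-left turn (cross product ≤ 0).
  4. Final stack is the convex hull in CCW order: (2, -7), (10, 8), (10, 9), (-8, 5), (-6, 1).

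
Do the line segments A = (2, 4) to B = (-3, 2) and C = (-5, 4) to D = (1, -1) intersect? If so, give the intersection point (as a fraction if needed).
Yes; intersection at (-101/37, 78/37) (t = 35/37 on AB, s = 14/37 on CD)

Parametrize AB as A + t(B − A) = (2 + -5 t, 4 + -2 t) and CD as C + s(D − C) = (-5 + 6 s, 4 + -5 s). Solve the linear system for (t, s). Determinant = -37 ≠ 0, so a unique intersection of the containing lines exists. Solution: t = 35/37, s = 14/37 — both in [0, 1], so the segments cross. Intersection point: (-101/37, 78/37).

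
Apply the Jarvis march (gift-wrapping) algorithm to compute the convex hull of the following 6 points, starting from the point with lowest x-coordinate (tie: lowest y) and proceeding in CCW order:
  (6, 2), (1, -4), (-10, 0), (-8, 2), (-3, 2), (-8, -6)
Hull (CCW) = [(-10, 0), (-8, -6), (1, -4), (6, 2), (-8, 2)]

Jarvis march: at each step, from the current hull vertex p, select the next vertex q as the point such that every other point lies strictly to the left of (or on) the directed line p → q. (Equivalently: for every other point r, the cross product (q − p) × (r − p) ≥ 0.)
Starting point (lowest x, tie lowest y): (-10, 0). Wrap until returning to start. Resulting hull: (-10, 0), (-8, -6), (1, -4), (6, 2), (-8, 2).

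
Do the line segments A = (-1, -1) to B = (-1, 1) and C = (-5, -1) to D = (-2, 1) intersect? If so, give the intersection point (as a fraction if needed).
No (intersection of containing lines falls outside at least one segment)

Parametrize and solve: t = 4/3, s = 4/3. At least one of these is outside [0, 1], so the segments do not intersect.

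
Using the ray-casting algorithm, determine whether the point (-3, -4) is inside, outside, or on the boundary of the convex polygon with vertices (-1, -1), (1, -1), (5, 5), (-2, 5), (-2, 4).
The point (-3, -4) lies strictly outside the polygon

Cast a horizontal ray to the right from the query point and count how many polygon edges it crosses (each edge strictly once or zero times, handled with the usual half-open convention). 
Parity of crossings → even ⇒ outside.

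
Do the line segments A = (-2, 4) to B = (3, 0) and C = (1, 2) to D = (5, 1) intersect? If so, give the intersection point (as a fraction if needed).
No (intersection of containing lines falls outside at least one segment)

Parametrize and solve: t = 5/11, s = -2/11. At least one of these is outside [0, 1], so the segments do not intersect.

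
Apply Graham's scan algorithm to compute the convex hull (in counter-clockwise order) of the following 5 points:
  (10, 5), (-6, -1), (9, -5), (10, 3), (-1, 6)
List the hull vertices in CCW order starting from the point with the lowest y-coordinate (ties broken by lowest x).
Hull (CCW) = [(9, -5), (10, 3), (10, 5), (-1, 6), (-6, -1)]

Graham scan procedure:
  1. Find the pivot p₀ = point with lowest y (tie → lowest x): (9, -5).
  2. Sort the remaining points by polar angle around p₀.
  3. Walk through sorted points, maintaining a stack; pop the top while the last three entries make a non-left turn (cross product ≤ 0).
  4. Final stack is the convex hull in CCW order: (9, -5), (10, 3), (10, 5), (-1, 6), (-6, -1).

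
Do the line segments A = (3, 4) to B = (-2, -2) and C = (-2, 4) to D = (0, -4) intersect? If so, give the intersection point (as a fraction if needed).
Yes; intersection at (-11/13, -8/13) (t = 10/13 on AB, s = 15/26 on CD)

Parametrize AB as A + t(B − A) = (3 + -5 t, 4 + -6 t) and CD as C + s(D − C) = (-2 + 2 s, 4 + -8 s). Solve the linear system for (t, s). Determinant = -52 ≠ 0, so a unique intersection of the containing lines exists. Solution: t = 10/13, s = 15/26 — both in [0, 1], so the segments cross. Intersection point: (-11/13, -8/13).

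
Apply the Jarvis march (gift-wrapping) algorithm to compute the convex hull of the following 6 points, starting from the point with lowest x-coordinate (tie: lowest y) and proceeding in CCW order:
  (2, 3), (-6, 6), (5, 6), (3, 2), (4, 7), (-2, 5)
Hull (CCW) = [(-6, 6), (3, 2), (5, 6), (4, 7)]

Jarvis march: at each step, from the current hull vertex p, select the next vertex q as the point such that every other point lies strictly to the left of (or on) the directed line p → q. (Equivalently: for every other point r, the cross product (q − p) × (r − p) ≥ 0.)
Starting point (lowest x, tie lowest y): (-6, 6). Wrap until returning to start. Resulting hull: (-6, 6), (3, 2), (5, 6), (4, 7).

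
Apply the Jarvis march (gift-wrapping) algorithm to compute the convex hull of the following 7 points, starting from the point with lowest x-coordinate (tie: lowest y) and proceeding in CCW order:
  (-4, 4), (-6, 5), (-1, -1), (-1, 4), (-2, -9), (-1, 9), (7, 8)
Hull (CCW) = [(-6, 5), (-2, -9), (7, 8), (-1, 9)]

Jarvis march: at each step, from the current hull vertex p, select the next vertex q as the point such that every other point lies strictly to the left of (or on) the directed line p → q. (Equivalently: for every other point r, the cross product (q − p) × (r − p) ≥ 0.)
Starting point (lowest x, tie lowest y): (-6, 5). Wrap until returning to start. Resulting hull: (-6, 5), (-2, -9), (7, 8), (-1, 9).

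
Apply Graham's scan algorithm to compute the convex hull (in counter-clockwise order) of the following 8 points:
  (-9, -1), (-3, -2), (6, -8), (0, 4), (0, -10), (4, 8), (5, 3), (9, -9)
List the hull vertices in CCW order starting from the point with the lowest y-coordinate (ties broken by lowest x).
Hull (CCW) = [(0, -10), (9, -9), (4, 8), (-9, -1)]

Graham scan procedure:
  1. Find the pivot p₀ = point with lowest y (tie → lowest x): (0, -10).
  2. Sort the remaining points by polar angle around p₀.
  3. Walk through sorted points, maintaining a stack; pop the top while the last three entries make a non-left turn (cross product ≤ 0).
  4. Final stack is the convex hull in CCW order: (0, -10), (9, -9), (4, 8), (-9, -1).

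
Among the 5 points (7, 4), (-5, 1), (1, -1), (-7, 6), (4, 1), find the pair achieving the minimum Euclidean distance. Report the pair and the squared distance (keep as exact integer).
Pair = ((1, -1), (4, 1)); squared distance = 13

Compute all C(5, 2) = 10 pairwise squared distances (x_i − x_j)² + (y_i − y_j)². The minimum is 13, attained by the pair ((1, -1), (4, 1)).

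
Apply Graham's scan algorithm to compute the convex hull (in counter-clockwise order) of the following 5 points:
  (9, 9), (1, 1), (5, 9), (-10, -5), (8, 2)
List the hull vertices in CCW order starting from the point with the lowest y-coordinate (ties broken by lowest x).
Hull (CCW) = [(-10, -5), (8, 2), (9, 9), (5, 9)]

Graham scan procedure:
  1. Find the pivot p₀ = point with lowest y (tie → lowest x): (-10, -5).
  2. Sort the remaining points by polar angle around p₀.
  3. Walk through sorted points, maintaining a stack; pop the top while the last three entries make a non-left turn (cross product ≤ 0).
  4. Final stack is the convex hull in CCW order: (-10, -5), (8, 2), (9, 9), (5, 9).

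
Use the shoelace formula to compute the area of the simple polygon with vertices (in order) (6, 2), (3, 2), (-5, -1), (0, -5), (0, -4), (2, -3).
Area = 34

Shoelace formula: Area = (1/2) |Σ_i (x_i · y_{i+1} − x_{i+1} · y_i)| (indices mod n). Compute each cross term:
  (6)(2) − (3)(2) = 6
  (3)(-1) − (-5)(2) = 7
  (-5)(-5) − (0)(-1) = 25
  (0)(-4) − (0)(-5) = 0
  (0)(-3) − (2)(-4) = 8
  (2)(2) − (6)(-3) = 22
Sum = 68, so (signed) Area = 68/2 = 34, |Area| = 34.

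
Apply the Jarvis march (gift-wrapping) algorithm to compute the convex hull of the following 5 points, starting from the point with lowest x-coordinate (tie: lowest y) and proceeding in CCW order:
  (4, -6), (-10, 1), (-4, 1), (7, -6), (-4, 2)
Hull (CCW) = [(-10, 1), (4, -6), (7, -6), (-4, 2)]

Jarvis march: at each step, from the current hull vertex p, select the next vertex q as the point such that every other point lies strictly to the left of (or on) the directed line p → q. (Equivalently: for every other point r, the cross product (q − p) × (r − p) ≥ 0.)
Starting point (lowest x, tie lowest y): (-10, 1). Wrap until returning to start. Resulting hull: (-10, 1), (4, -6), (7, -6), (-4, 2).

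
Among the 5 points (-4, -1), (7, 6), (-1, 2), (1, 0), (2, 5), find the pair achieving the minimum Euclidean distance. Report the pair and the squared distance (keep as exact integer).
Pair = ((-1, 2), (1, 0)); squared distance = 8

Compute all C(5, 2) = 10 pairwise squared distances (x_i − x_j)² + (y_i − y_j)². The minimum is 8, attained by the pair ((-1, 2), (1, 0)).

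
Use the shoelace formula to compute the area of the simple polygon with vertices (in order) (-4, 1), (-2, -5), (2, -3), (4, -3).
Area = 18

Shoelace formula: Area = (1/2) |Σ_i (x_i · y_{i+1} − x_{i+1} · y_i)| (indices mod n). Compute each cross term:
  (-4)(-5) − (-2)(1) = 22
  (-2)(-3) − (2)(-5) = 16
  (2)(-3) − (4)(-3) = 6
  (4)(1) − (-4)(-3) = -8
Sum = 36, so (signed) Area = 36/2 = 18, |Area| = 18.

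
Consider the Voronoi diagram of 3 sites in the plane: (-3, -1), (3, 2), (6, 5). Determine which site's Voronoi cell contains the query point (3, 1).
Nearest site = (3, 2)

The Voronoi cell of site s contains exactly those query points closer to s than to any other site. Compute squared distances from q = (3, 1) to each site:
  (3 − 3)² + (2 − 1)² = 1
  (6 − 3)² + (5 − 1)² = 25
  (-3 − 3)² + (-1 − 1)² = 40
Minimum is attained by (3, 2), so q lies in its Voronoi cell.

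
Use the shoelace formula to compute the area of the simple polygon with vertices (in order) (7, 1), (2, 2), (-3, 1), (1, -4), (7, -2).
Area = 39

Shoelace formula: Area = (1/2) |Σ_i (x_i · y_{i+1} − x_{i+1} · y_i)| (indices mod n). Compute each cross term:
  (7)(2) − (2)(1) = 12
  (2)(1) − (-3)(2) = 8
  (-3)(-4) − (1)(1) = 11
  (1)(-2) − (7)(-4) = 26
  (7)(1) − (7)(-2) = 21
Sum = 78, so (signed) Area = 78/2 = 39, |Area| = 39.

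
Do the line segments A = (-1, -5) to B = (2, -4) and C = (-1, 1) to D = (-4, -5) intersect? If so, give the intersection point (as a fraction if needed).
No (intersection of containing lines falls outside at least one segment)

Parametrize and solve: t = -6/5, s = 6/5. At least one of these is outside [0, 1], so the segments do not intersect.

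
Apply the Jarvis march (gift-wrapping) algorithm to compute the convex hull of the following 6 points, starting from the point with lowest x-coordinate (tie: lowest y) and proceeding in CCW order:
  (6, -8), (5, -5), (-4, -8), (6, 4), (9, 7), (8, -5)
Hull (CCW) = [(-4, -8), (6, -8), (8, -5), (9, 7), (6, 4)]

Jarvis march: at each step, from the current hull vertex p, select the next vertex q as the point such that every other point lies strictly to the left of (or on) the directed line p → q. (Equivalently: for every other point r, the cross product (q − p) × (r − p) ≥ 0.)
Starting point (lowest x, tie lowest y): (-4, -8). Wrap until returning to start. Resulting hull: (-4, -8), (6, -8), (8, -5), (9, 7), (6, 4).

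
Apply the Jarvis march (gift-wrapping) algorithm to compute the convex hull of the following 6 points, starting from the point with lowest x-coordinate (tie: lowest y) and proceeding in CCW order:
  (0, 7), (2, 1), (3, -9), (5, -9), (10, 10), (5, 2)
Hull (CCW) = [(0, 7), (3, -9), (5, -9), (10, 10)]

Jarvis march: at each step, from the current hull vertex p, select the next vertex q as the point such that every other point lies strictly to the left of (or on) the directed line p → q. (Equivalently: for every other point r, the cross product (q − p) × (r − p) ≥ 0.)
Starting point (lowest x, tie lowest y): (0, 7). Wrap until returning to start. Resulting hull: (0, 7), (3, -9), (5, -9), (10, 10).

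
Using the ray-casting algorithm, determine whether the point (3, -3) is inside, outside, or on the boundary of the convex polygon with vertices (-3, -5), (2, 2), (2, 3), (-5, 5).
The point (3, -3) lies strictly outside the polygon

Cast a horizontal ray to the right from the query point and count how many polygon edges it crosses (each edge strictly once or zero times, handled with the usual half-open convention). 
Parity of crossings → even ⇒ outside.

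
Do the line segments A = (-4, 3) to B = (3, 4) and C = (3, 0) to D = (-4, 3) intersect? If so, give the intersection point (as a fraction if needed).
Yes; intersection at (-4, 3) (t = 0 on AB, s = 1 on CD)

Parametrize AB as A + t(B − A) = (-4 + 7 t, 3 + 1 t) and CD as C + s(D − C) = (3 + -7 s, 0 + 3 s). Solve the linear system for (t, s). Determinant = -28 ≠ 0, so a unique intersection of the containing lines exists. Solution: t = 0, s = 1 — both in [0, 1], so the segments cross. Intersection point: (-4, 3).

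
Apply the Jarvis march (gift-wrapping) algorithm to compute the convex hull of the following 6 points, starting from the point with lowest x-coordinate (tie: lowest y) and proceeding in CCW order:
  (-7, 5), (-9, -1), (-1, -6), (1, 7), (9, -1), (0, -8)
Hull (CCW) = [(-9, -1), (0, -8), (9, -1), (1, 7), (-7, 5)]

Jarvis march: at each step, from the current hull vertex p, select the next vertex q as the point such that every other point lies strictly to the left of (or on) the directed line p → q. (Equivalently: for every other point r, the cross product (q − p) × (r − p) ≥ 0.)
Starting point (lowest x, tie lowest y): (-9, -1). Wrap until returning to start. Resulting hull: (-9, -1), (0, -8), (9, -1), (1, 7), (-7, 5).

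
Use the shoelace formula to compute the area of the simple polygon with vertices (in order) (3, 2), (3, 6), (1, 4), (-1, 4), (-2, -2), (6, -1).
Area = 65/2

Shoelace formula: Area = (1/2) |Σ_i (x_i · y_{i+1} − x_{i+1} · y_i)| (indices mod n). Compute each cross term:
  (3)(6) − (3)(2) = 12
  (3)(4) − (1)(6) = 6
  (1)(4) − (-1)(4) = 8
  (-1)(-2) − (-2)(4) = 10
  (-2)(-1) − (6)(-2) = 14
  (6)(2) − (3)(-1) = 15
Sum = 65, so (signed) Area = 65/2 = 65/2, |Area| = 65/2.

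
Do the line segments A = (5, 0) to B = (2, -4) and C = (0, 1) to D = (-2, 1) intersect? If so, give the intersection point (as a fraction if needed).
No (intersection of containing lines falls outside at least one segment)

Parametrize and solve: t = -1/4, s = -23/8. At least one of these is outside [0, 1], so the segments do not intersect.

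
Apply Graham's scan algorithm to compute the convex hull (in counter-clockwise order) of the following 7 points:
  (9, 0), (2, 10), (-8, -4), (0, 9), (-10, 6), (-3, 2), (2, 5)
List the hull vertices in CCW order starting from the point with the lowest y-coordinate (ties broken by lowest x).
Hull (CCW) = [(-8, -4), (9, 0), (2, 10), (-10, 6)]

Graham scan procedure:
  1. Find the pivot p₀ = point with lowest y (tie → lowest x): (-8, -4).
  2. Sort the remaining points by polar angle around p₀.
  3. Walk through sorted points, maintaining a stack; pop the top while the last three entries make a non-left turn (cross product ≤ 0).
  4. Final stack is the convex hull in CCW order: (-8, -4), (9, 0), (2, 10), (-10, 6).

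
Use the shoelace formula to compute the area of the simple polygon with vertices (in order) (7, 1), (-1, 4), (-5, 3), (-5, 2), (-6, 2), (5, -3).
Area = 87/2

Shoelace formula: Area = (1/2) |Σ_i (x_i · y_{i+1} − x_{i+1} · y_i)| (indices mod n). Compute each cross term:
  (7)(4) − (-1)(1) = 29
  (-1)(3) − (-5)(4) = 17
  (-5)(2) − (-5)(3) = 5
  (-5)(2) − (-6)(2) = 2
  (-6)(-3) − (5)(2) = 8
  (5)(1) − (7)(-3) = 26
Sum = 87, so (signed) Area = 87/2 = 87/2, |Area| = 87/2.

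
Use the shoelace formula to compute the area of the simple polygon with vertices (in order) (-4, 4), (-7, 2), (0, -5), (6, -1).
Area = 105/2

Shoelace formula: Area = (1/2) |Σ_i (x_i · y_{i+1} − x_{i+1} · y_i)| (indices mod n). Compute each cross term:
  (-4)(2) − (-7)(4) = 20
  (-7)(-5) − (0)(2) = 35
  (0)(-1) − (6)(-5) = 30
  (6)(4) − (-4)(-1) = 20
Sum = 105, so (signed) Area = 105/2 = 105/2, |Area| = 105/2.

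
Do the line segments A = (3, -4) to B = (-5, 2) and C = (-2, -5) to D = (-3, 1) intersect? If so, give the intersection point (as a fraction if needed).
Yes; intersection at (-61/21, 3/7) (t = 31/42 on AB, s = 19/21 on CD)

Parametrize AB as A + t(B − A) = (3 + -8 t, -4 + 6 t) and CD as C + s(D − C) = (-2 + -1 s, -5 + 6 s). Solve the linear system for (t, s). Determinant = 42 ≠ 0, so a unique intersection of the containing lines exists. Solution: t = 31/42, s = 19/21 — both in [0, 1], so the segments cross. Intersection point: (-61/21, 3/7).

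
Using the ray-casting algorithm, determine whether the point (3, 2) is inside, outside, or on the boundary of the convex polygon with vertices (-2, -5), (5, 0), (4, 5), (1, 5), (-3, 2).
The point (3, 2) lies strictly inside the polygon

Cast a horizontal ray to the right from the query point and count how many polygon edges it crosses (each edge strictly once or zero times, handled with the usual half-open convention). 
Parity of crossings → odd ⇒ inside.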